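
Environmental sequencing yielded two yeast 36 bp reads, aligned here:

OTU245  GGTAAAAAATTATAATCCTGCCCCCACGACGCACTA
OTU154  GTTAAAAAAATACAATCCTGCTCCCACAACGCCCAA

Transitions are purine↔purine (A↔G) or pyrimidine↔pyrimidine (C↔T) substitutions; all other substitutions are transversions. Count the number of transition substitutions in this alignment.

3

Mismatches occur at site 2 (G→T, transversion), site 10 (T→A, transversion), site 13 (T→C, transition), site 22 (C→T, transition), site 28 (G→A, transition), site 33 (A→C, transversion), site 35 (T→A, transversion).
Of the 7 differences, 3 transitions and 4 transversions, so the answer is 3.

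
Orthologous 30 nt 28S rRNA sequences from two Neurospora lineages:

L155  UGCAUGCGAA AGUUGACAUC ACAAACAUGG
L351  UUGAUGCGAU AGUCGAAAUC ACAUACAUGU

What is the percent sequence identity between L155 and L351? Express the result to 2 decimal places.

Differing sites — 2:G/U; 3:C/G; 10:A/U; 14:U/C; 17:C/A; 24:A/U; 30:G/U.
23 of the 30 sites match, so the percent identity is 23/30 × 100 = 76.67%.

76.67%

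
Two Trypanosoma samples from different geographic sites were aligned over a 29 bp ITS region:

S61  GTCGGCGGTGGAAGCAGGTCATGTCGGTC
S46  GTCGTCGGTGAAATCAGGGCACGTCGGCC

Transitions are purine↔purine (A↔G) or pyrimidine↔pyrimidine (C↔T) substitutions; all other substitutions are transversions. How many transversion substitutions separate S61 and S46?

Differing sites — 5:G/T (Tv); 11:G/A (Ti); 14:G/T (Tv); 19:T/G (Tv); 22:T/C (Ti); 28:T/C (Ti).
Of the 6 differences, 3 transitions and 3 transversions, so the answer is 3.

3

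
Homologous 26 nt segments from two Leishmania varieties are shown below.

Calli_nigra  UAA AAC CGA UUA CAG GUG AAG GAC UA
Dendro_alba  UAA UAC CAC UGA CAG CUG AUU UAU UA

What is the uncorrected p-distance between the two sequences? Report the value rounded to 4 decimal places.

Mismatches occur at site 4 (A→U), site 8 (G→A), site 9 (A→C), site 11 (U→G), site 16 (G→C), site 20 (A→U), site 21 (G→U), site 22 (G→U), site 24 (C→U).
There are 9 differences over 26 sites, so p = 9/26 = 0.3462.

0.3462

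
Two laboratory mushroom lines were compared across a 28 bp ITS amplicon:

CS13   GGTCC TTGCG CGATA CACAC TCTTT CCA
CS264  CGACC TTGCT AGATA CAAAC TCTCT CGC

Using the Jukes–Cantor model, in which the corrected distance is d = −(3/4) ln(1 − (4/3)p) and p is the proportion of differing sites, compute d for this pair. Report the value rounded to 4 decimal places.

Mismatches occur at site 1 (G→C), site 3 (T→A), site 10 (G→T), site 11 (C→A), site 18 (C→A), site 24 (T→C), site 27 (C→G), site 28 (A→C).
p = 8/28 = 0.285714.
d = −0.75 · ln(1 − (4/3)·0.285714) = −0.75 · ln(0.619048) = −0.75 · (-0.479572) = 0.3597.

0.3597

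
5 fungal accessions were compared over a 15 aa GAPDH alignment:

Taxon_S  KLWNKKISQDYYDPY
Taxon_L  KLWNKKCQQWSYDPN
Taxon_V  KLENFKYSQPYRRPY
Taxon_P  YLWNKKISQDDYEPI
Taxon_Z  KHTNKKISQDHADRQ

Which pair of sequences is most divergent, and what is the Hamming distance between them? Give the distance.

Pairwise Hamming distances:
  Taxon_S vs Taxon_L: 5
  Taxon_S vs Taxon_V: 6
  Taxon_S vs Taxon_P: 4
  Taxon_S vs Taxon_Z: 6
  Taxon_L vs Taxon_V: 9
  Taxon_L vs Taxon_P: 7
  Taxon_L vs Taxon_Z: 9
  Taxon_V vs Taxon_P: 9
  Taxon_V vs Taxon_Z: 10
  Taxon_P vs Taxon_Z: 8
The largest is 10, between Taxon_V and Taxon_Z.

10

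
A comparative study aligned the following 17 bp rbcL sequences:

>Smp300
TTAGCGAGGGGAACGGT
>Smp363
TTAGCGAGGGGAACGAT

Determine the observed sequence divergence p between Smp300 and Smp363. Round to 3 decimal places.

0.059

Differing sites — 16:G/A.
There are 1 differences over 17 sites, so p = 1/17 = 0.059.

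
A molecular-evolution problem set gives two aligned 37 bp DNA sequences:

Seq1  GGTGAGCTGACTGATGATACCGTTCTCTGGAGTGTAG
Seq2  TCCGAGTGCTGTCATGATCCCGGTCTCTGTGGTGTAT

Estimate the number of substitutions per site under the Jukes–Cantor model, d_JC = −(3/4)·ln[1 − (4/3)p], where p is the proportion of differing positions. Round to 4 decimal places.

Mismatches occur at site 1 (G→T), site 2 (G→C), site 3 (T→C), site 7 (C→T), site 8 (T→G), site 9 (G→C), site 10 (A→T), site 11 (C→G), site 13 (G→C), site 19 (A→C), site 23 (T→G), site 30 (G→T), site 31 (A→G), site 37 (G→T).
p = 14/37 = 0.378378.
d = −0.75 · ln(1 − (4/3)·0.378378) = −0.75 · ln(0.495496) = −0.75 · (-0.702196) = 0.5266.

0.5266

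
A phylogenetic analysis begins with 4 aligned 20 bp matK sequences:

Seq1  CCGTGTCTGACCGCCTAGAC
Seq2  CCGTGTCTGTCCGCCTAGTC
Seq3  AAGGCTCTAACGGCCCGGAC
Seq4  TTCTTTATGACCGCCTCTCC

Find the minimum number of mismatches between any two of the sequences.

2

Pairwise Hamming distances:
  Seq1 vs Seq2: 2
  Seq1 vs Seq3: 8
  Seq1 vs Seq4: 8
  Seq2 vs Seq3: 10
  Seq2 vs Seq4: 9
  Seq3 vs Seq4: 12
The smallest is 2, between Seq1 and Seq2.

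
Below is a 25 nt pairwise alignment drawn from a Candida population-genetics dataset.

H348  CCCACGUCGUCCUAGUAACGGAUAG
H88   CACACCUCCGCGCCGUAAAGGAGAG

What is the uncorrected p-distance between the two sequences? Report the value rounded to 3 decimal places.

0.360

The sequences differ at positions 2 (C/A), 6 (G/C), 9 (G/C), 10 (U/G), 12 (C/G), 13 (U/C), 14 (A/C), 19 (C/A), 23 (U/G).
There are 9 differences over 25 sites, so p = 9/25 = 0.360.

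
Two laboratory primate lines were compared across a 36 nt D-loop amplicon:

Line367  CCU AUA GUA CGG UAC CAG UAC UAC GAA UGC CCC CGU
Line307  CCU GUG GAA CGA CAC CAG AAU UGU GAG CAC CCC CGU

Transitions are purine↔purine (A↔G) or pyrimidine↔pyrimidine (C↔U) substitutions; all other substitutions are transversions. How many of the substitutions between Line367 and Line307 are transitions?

10

The sequences differ at positions 4 (A/G, transition), 6 (A/G, transition), 8 (U/A, transversion), 12 (G/A, transition), 13 (U/C, transition), 19 (U/A, transversion), 21 (C/U, transition), 23 (A/G, transition), 24 (C/U, transition), 27 (A/G, transition), 28 (U/C, transition), 29 (G/A, transition).
Of the 12 differences, 10 transitions and 2 transversions, so the answer is 10.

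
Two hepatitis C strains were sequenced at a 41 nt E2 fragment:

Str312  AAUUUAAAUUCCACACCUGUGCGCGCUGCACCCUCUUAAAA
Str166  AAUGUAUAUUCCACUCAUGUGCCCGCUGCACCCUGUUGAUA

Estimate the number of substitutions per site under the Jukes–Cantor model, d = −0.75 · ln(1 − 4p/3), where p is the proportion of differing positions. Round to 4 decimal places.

0.2260

Mismatches occur at site 4 (U/G), site 7 (A/U), site 15 (A/U), site 17 (C/A), site 23 (G/C), site 35 (C/G), site 38 (A/G), site 40 (A/U).
p = 8/41 = 0.195122.
d = −0.75 · ln(1 − (4/3)·0.195122) = −0.75 · ln(0.739837) = −0.75 · (-0.301325) = 0.2260.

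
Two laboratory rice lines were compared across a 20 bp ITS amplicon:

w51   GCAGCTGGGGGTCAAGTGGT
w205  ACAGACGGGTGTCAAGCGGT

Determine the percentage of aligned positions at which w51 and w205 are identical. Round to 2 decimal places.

75.00%

Differing sites — 1:G/A; 5:C/A; 6:T/C; 10:G/T; 17:T/C.
15 of the 20 sites match, so the percent identity is 15/20 × 100 = 75.00%.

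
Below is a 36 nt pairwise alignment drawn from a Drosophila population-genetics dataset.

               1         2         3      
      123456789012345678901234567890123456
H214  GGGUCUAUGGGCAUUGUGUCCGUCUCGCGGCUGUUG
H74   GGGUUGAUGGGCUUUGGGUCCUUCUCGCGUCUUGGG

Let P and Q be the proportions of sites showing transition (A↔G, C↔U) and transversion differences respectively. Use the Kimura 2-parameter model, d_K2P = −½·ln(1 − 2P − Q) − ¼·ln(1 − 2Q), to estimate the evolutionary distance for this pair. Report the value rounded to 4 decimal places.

0.3097

Mismatches occur at site 5 (C↔U, transition), site 6 (U↔G, transversion), site 13 (A↔U, transversion), site 17 (U↔G, transversion), site 22 (G↔U, transversion), site 30 (G↔U, transversion), site 33 (G↔U, transversion), site 34 (U↔G, transversion), site 35 (U↔G, transversion).
Of the 9 differences, 1 transition and 8 transversions over 36 sites: P = 1/36 = 0.027778, Q = 8/36 = 0.222222.
d = −0.5·ln(0.722222) − 0.25·ln(0.555556) = −0.5·(-0.325423) − 0.25·(-0.587786) = 0.3097.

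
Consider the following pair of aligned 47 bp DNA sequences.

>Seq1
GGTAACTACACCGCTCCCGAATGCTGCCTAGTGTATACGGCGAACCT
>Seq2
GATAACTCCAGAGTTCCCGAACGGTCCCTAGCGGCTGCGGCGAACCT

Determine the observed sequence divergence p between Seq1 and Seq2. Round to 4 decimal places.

0.2553

The sequences differ at positions 2 (G/A), 8 (A/C), 11 (C/G), 12 (C/A), 14 (C/T), 22 (T/C), 24 (C/G), 26 (G/C), 32 (T/C), 34 (T/G), 35 (A/C), 37 (A/G).
There are 12 differences over 47 sites, so p = 12/47 = 0.2553.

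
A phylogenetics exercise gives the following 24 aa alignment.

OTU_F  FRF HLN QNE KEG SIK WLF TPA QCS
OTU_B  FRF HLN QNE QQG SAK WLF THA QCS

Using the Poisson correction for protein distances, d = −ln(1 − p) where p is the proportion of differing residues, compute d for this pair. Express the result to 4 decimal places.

Differing sites — 10:K/Q; 11:E/Q; 14:I/A; 20:P/H.
p = 4/24 = 0.166667.
d = −ln(1 − 0.166667) = −ln(0.833333) = 0.1823.

0.1823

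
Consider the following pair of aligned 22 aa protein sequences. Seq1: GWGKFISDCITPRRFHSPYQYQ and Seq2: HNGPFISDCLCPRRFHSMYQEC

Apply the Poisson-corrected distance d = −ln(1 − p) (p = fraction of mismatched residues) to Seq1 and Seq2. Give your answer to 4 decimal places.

The sequences differ at positions 1 (G/H), 2 (W/N), 4 (K/P), 10 (I/L), 11 (T/C), 18 (P/M), 21 (Y/E), 22 (Q/C).
p = 8/22 = 0.363636.
d = −ln(1 − 0.363636) = −ln(0.636364) = 0.4520.

0.4520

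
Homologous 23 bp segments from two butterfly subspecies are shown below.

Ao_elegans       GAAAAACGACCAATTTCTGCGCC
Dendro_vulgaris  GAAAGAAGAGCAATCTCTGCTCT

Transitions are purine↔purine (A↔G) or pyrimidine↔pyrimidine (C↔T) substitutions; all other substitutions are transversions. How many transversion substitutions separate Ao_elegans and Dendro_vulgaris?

Mismatches occur at site 5 (A→G, transition), site 7 (C→A, transversion), site 10 (C→G, transversion), site 15 (T→C, transition), site 21 (G→T, transversion), site 23 (C→T, transition).
Of the 6 differences, 3 transitions and 3 transversions, so the answer is 3.

3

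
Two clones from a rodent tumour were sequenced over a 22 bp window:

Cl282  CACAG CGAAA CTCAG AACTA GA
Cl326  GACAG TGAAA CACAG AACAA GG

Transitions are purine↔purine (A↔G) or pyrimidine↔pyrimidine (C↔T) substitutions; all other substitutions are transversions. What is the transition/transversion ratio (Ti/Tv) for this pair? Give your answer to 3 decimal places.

0.667

Differing sites — 1:C/G (Tv); 6:C/T (Ti); 12:T/A (Tv); 19:T/A (Tv); 22:A/G (Ti).
Of the 5 differences, 2 transitions and 3 transversions, so Ti/Tv = 2/3 = 0.667.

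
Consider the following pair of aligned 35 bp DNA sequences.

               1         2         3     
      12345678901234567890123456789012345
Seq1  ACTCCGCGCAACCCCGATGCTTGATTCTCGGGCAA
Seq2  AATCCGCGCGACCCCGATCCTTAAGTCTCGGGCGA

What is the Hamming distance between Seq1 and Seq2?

6

Differing sites — 2:C/A; 10:A/G; 19:G/C; 23:G/A; 25:T/G; 34:A/G.
That gives 6 mismatches out of 35 aligned sites, so the Hamming distance is 6.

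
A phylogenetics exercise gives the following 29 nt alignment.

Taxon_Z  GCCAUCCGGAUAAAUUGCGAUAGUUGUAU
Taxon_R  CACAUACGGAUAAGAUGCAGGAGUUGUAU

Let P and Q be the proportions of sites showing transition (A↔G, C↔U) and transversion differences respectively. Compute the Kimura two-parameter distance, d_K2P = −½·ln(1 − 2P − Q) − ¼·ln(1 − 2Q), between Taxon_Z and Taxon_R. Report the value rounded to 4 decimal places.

0.3442

Mismatches occur at site 1 (G↔C, transversion), site 2 (C↔A, transversion), site 6 (C↔A, transversion), site 14 (A↔G, transition), site 15 (U↔A, transversion), site 19 (G↔A, transition), site 20 (A↔G, transition), site 21 (U↔G, transversion).
Of the 8 differences, 3 transitions and 5 transversions over 29 sites: P = 3/29 = 0.103448, Q = 5/29 = 0.172414.
d = −0.5·ln(0.620690) − 0.25·ln(0.655172) = −0.5·(-0.476924) − 0.25·(-0.422857) = 0.3442.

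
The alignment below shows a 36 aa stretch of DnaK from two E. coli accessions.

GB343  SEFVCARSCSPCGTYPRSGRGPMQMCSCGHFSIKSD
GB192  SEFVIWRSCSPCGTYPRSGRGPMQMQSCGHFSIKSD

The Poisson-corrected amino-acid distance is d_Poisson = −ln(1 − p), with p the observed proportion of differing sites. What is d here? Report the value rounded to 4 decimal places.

0.0870

Mismatches occur at site 5 (C→I), site 6 (A→W), site 26 (C→Q).
p = 3/36 = 0.083333.
d = −ln(1 − 0.083333) = −ln(0.916667) = 0.0870.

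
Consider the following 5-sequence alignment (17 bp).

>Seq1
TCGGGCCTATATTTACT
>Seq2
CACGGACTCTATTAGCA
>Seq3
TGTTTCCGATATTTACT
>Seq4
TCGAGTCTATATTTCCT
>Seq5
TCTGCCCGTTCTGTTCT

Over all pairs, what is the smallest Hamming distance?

3

Pairwise Hamming distances:
  Seq1 vs Seq2: 8
  Seq1 vs Seq3: 5
  Seq1 vs Seq4: 3
  Seq1 vs Seq5: 7
  Seq2 vs Seq3: 11
  Seq2 vs Seq4: 9
  Seq2 vs Seq5: 12
  Seq3 vs Seq4: 7
  Seq3 vs Seq5: 7
  Seq4 vs Seq5: 9
The smallest is 3, between Seq1 and Seq4.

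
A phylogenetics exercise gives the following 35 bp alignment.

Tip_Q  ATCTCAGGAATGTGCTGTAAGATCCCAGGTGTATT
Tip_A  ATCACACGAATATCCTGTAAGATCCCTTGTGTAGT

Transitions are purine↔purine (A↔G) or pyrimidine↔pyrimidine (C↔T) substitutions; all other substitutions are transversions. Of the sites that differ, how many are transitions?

The sequences differ at positions 4 (T/A, transversion), 7 (G/C, transversion), 12 (G/A, transition), 14 (G/C, transversion), 27 (A/T, transversion), 28 (G/T, transversion), 34 (T/G, transversion).
Of the 7 differences, 1 transition and 6 transversions, so the answer is 1.

1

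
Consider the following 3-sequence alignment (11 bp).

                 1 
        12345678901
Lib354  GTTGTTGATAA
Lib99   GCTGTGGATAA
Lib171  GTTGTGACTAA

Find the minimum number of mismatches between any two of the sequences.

Pairwise Hamming distances:
  Lib354 vs Lib99: 2
  Lib354 vs Lib171: 3
  Lib99 vs Lib171: 3
The smallest is 2, between Lib354 and Lib99.

2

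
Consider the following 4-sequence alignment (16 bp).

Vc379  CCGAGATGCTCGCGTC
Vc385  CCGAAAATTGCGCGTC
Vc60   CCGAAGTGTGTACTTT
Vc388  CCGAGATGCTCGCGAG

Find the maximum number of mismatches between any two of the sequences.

9

Pairwise Hamming distances:
  Vc379 vs Vc385: 5
  Vc379 vs Vc60: 8
  Vc379 vs Vc388: 2
  Vc385 vs Vc60: 7
  Vc385 vs Vc388: 7
  Vc60 vs Vc388: 9
The largest is 9, between Vc60 and Vc388.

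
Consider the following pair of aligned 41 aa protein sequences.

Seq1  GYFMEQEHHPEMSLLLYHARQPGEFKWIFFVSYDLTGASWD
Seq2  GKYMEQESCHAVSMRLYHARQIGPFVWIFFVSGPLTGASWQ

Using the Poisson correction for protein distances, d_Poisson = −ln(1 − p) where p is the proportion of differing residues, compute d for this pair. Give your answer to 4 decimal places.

0.4555

Mismatches occur at site 2 (Y/K), site 3 (F/Y), site 8 (H/S), site 9 (H/C), site 10 (P/H), site 11 (E/A), site 12 (M/V), site 14 (L/M), site 15 (L/R), site 22 (P/I), site 24 (E/P), site 26 (K/V), site 33 (Y/G), site 34 (D/P), site 41 (D/Q).
p = 15/41 = 0.365854.
d = −ln(1 − 0.365854) = −ln(0.634146) = 0.4555.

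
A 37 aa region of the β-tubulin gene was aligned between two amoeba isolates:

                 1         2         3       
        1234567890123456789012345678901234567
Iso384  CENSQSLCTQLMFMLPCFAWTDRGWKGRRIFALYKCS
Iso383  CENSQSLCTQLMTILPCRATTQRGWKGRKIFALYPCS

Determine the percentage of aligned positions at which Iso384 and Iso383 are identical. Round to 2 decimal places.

Differing sites — 13:F/T; 14:M/I; 18:F/R; 20:W/T; 22:D/Q; 29:R/K; 35:K/P.
30 of the 37 sites match, so the percent identity is 30/37 × 100 = 81.08%.

81.08%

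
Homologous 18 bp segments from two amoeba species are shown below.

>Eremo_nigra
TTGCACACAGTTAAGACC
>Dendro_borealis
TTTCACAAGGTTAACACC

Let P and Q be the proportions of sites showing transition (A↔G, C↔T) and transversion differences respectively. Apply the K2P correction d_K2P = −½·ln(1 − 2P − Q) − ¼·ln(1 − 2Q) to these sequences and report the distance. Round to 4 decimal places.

0.2641

Differing sites — 3:G/T (Tv); 8:C/A (Tv); 9:A/G (Ti); 15:G/C (Tv).
Of the 4 differences, 1 transition and 3 transversions over 18 sites: P = 1/18 = 0.055556, Q = 3/18 = 0.166667.
d = −0.5·ln(0.722221) − 0.25·ln(0.666666) = −0.5·(-0.325424) − 0.25·(-0.405466) = 0.2641.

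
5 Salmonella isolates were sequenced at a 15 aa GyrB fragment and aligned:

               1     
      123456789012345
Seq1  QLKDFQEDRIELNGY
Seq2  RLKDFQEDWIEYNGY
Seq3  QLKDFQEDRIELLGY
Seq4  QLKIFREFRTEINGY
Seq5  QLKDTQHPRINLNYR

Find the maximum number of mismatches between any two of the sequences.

Pairwise Hamming distances:
  Seq1 vs Seq2: 3
  Seq1 vs Seq3: 1
  Seq1 vs Seq4: 5
  Seq1 vs Seq5: 6
  Seq2 vs Seq3: 4
  Seq2 vs Seq4: 7
  Seq2 vs Seq5: 9
  Seq3 vs Seq4: 6
  Seq3 vs Seq5: 7
  Seq4 vs Seq5: 10
The largest is 10, between Seq4 and Seq5.

10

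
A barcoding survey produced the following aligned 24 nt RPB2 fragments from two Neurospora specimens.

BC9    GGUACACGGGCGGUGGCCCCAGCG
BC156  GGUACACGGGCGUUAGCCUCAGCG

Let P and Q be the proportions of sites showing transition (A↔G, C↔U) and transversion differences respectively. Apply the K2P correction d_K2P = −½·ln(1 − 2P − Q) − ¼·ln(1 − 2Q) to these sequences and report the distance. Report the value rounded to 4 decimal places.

0.1386

The sequences differ at positions 13 (G/U, transversion), 15 (G/A, transition), 19 (C/U, transition).
Of the 3 differences, 2 transitions and 1 transversion over 24 sites: P = 2/24 = 0.083333, Q = 1/24 = 0.041667.
d = −0.5·ln(0.791667) − 0.25·ln(0.916666) = −0.5·(-0.233614) − 0.25·(-0.087012) = 0.1386.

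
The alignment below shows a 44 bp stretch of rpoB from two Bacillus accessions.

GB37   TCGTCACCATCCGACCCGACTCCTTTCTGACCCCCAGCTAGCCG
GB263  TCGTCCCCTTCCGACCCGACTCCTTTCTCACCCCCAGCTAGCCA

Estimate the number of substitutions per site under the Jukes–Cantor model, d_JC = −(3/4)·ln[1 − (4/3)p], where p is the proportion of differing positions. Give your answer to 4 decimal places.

Differing sites — 6:A/C; 9:A/T; 29:G/C; 44:G/A.
p = 4/44 = 0.090909.
d = −0.75 · ln(1 − (4/3)·0.090909) = −0.75 · ln(0.878788) = −0.75 · (-0.129212) = 0.0969.

0.0969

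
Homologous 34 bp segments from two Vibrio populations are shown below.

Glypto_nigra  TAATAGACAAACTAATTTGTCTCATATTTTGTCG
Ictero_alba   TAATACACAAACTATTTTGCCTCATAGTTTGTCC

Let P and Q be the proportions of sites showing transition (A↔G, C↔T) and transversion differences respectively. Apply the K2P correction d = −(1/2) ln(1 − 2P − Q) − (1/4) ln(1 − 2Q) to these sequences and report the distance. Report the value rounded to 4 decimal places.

Mismatches occur at site 6 (G↔C, transversion), site 15 (A↔T, transversion), site 20 (T↔C, transition), site 27 (T↔G, transversion), site 34 (G↔C, transversion).
Of the 5 differences, 1 transition and 4 transversions over 34 sites: P = 1/34 = 0.029412, Q = 4/34 = 0.117647.
d = −0.5·ln(0.823529) − 0.25·ln(0.764706) = −0.5·(-0.194157) − 0.25·(-0.268264) = 0.1641.

0.1641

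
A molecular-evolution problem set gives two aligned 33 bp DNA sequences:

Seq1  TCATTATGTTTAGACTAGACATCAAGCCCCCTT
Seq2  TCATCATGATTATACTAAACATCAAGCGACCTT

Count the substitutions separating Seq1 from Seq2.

6

Mismatches occur at site 5 (T↔C), site 9 (T↔A), site 13 (G↔T), site 18 (G↔A), site 28 (C↔G), site 29 (C↔A).
That gives 6 mismatches out of 33 aligned sites, so the Hamming distance is 6.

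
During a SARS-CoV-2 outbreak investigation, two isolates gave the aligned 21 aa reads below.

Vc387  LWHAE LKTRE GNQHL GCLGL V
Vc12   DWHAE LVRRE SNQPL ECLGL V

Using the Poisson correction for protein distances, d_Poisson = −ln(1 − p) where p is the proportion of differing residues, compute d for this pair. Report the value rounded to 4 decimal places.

Mismatches occur at site 1 (L↔D), site 7 (K↔V), site 8 (T↔R), site 11 (G↔S), site 14 (H↔P), site 16 (G↔E).
p = 6/21 = 0.285714.
d = −ln(1 − 0.285714) = −ln(0.714286) = 0.3365.

0.3365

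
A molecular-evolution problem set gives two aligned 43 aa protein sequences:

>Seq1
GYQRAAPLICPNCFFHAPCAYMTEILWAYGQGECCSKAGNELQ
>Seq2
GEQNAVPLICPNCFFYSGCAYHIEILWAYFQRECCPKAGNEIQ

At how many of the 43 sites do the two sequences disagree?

12

The sequences differ at positions 2 (Y/E), 4 (R/N), 6 (A/V), 16 (H/Y), 17 (A/S), 18 (P/G), 22 (M/H), 23 (T/I), 30 (G/F), 32 (G/R), 36 (S/P), 42 (L/I).
That gives 12 mismatches out of 43 aligned sites, so the Hamming distance is 12.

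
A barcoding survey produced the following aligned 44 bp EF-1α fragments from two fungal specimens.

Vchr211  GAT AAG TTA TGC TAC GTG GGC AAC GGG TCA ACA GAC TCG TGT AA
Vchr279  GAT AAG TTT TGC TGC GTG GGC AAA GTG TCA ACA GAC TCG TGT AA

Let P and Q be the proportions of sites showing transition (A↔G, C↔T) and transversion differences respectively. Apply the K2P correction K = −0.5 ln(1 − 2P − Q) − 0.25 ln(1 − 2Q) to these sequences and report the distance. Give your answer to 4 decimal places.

Differing sites — 9:A/T (Tv); 14:A/G (Ti); 24:C/A (Tv); 26:G/T (Tv).
Of the 4 differences, 1 transition and 3 transversions over 44 sites: P = 1/44 = 0.022727, Q = 3/44 = 0.068182.
d = −0.5·ln(0.886364) − 0.25·ln(0.863636) = −0.5·(-0.120628) − 0.25·(-0.146604) = 0.0970.

0.0970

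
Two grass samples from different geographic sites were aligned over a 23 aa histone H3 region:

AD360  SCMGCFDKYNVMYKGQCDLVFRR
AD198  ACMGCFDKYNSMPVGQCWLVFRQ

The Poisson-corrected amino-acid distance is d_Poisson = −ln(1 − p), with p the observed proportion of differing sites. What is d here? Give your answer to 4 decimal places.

0.3023

Mismatches occur at site 1 (S/A), site 11 (V/S), site 13 (Y/P), site 14 (K/V), site 18 (D/W), site 23 (R/Q).
p = 6/23 = 0.260870.
d = −ln(1 − 0.260870) = −ln(0.739130) = 0.3023.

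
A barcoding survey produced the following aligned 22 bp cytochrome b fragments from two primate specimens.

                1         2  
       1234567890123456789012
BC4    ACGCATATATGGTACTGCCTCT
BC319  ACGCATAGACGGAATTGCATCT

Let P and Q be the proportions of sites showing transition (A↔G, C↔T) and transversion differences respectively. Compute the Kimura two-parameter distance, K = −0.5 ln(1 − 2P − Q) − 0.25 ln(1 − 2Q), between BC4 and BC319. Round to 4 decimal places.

0.2711

The sequences differ at positions 8 (T/G, transversion), 10 (T/C, transition), 13 (T/A, transversion), 15 (C/T, transition), 19 (C/A, transversion).
Of the 5 differences, 2 transitions and 3 transversions over 22 sites: P = 2/22 = 0.090909, Q = 3/22 = 0.136364.
d = −0.5·ln(0.681818) − 0.25·ln(0.727272) = −0.5·(-0.382993) − 0.25·(-0.318455) = 0.2711.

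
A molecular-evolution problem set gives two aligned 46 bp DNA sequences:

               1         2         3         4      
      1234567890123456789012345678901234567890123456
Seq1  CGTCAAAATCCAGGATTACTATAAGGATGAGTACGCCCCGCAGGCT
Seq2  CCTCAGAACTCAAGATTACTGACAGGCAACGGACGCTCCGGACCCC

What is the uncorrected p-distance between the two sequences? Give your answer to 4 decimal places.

0.3913

Mismatches occur at site 2 (G↔C), site 6 (A↔G), site 9 (T↔C), site 10 (C↔T), site 13 (G↔A), site 21 (A↔G), site 22 (T↔A), site 23 (A↔C), site 27 (A↔C), site 28 (T↔A), site 29 (G↔A), site 30 (A↔C), site 32 (T↔G), site 37 (C↔T), site 41 (C↔G), site 43 (G↔C), site 44 (G↔C), site 46 (T↔C).
There are 18 differences over 46 sites, so p = 18/46 = 0.3913.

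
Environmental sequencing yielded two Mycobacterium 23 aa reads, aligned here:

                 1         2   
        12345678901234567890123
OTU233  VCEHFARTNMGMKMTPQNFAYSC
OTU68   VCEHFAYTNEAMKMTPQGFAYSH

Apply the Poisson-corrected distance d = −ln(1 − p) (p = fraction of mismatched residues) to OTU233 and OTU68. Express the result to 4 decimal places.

0.2451

Mismatches occur at site 7 (R↔Y), site 10 (M↔E), site 11 (G↔A), site 18 (N↔G), site 23 (C↔H).
p = 5/23 = 0.217391.
d = −ln(1 − 0.217391) = −ln(0.782609) = 0.2451.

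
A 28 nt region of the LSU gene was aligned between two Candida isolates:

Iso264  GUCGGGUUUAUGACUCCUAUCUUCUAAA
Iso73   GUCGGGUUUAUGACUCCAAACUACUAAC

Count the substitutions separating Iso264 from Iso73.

4

Differing sites — 18:U/A; 20:U/A; 23:U/A; 28:A/C.
That gives 4 mismatches out of 28 aligned sites, so the Hamming distance is 4.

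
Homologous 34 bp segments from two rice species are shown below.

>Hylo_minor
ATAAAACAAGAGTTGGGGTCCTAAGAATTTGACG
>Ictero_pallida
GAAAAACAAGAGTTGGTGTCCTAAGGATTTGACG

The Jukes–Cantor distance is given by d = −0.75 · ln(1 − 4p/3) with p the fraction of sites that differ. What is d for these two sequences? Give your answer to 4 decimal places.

0.1280

Mismatches occur at site 1 (A/G), site 2 (T/A), site 17 (G/T), site 26 (A/G).
p = 4/34 = 0.117647.
d = −0.75 · ln(1 − (4/3)·0.117647) = −0.75 · ln(0.843137) = −0.75 · (-0.170626) = 0.1280.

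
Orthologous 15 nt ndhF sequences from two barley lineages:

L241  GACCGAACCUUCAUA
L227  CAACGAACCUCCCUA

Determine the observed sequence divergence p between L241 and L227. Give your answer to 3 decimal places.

Differing sites — 1:G/C; 3:C/A; 11:U/C; 13:A/C.
There are 4 differences over 15 sites, so p = 4/15 = 0.267.

0.267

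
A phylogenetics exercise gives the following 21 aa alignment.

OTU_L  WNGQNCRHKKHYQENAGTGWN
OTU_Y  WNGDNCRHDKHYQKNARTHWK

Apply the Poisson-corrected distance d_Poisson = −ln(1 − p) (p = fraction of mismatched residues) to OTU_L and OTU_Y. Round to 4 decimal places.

0.3365

The sequences differ at positions 4 (Q/D), 9 (K/D), 14 (E/K), 17 (G/R), 19 (G/H), 21 (N/K).
p = 6/21 = 0.285714.
d = −ln(1 − 0.285714) = −ln(0.714286) = 0.3365.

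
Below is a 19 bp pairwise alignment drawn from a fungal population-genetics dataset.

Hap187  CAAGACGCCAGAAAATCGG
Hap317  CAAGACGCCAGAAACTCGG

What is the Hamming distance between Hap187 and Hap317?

1

A single mismatch occurs at site 15 (A/C).
That gives 1 mismatch out of 19 aligned sites, so the Hamming distance is 1.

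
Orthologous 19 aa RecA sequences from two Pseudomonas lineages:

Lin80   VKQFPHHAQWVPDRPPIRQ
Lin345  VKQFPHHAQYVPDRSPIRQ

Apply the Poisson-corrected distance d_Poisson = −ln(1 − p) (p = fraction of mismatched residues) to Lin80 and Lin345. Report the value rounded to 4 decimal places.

0.1112

Differing sites — 10:W/Y; 15:P/S.
p = 2/19 = 0.105263.
d = −ln(1 − 0.105263) = −ln(0.894737) = 0.1112.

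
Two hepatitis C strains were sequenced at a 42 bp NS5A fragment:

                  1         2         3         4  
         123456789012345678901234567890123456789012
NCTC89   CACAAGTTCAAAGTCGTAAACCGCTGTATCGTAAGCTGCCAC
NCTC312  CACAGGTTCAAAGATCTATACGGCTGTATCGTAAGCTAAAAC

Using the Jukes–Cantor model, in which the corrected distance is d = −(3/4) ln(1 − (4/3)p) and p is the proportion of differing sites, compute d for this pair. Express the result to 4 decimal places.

Differing sites — 5:A/G; 14:T/A; 15:C/T; 16:G/C; 19:A/T; 22:C/G; 38:G/A; 39:C/A; 40:C/A.
p = 9/42 = 0.214286.
d = −0.75 · ln(1 − (4/3)·0.214286) = −0.75 · ln(0.714285) = −0.75 · (-0.336473) = 0.2524.

0.2524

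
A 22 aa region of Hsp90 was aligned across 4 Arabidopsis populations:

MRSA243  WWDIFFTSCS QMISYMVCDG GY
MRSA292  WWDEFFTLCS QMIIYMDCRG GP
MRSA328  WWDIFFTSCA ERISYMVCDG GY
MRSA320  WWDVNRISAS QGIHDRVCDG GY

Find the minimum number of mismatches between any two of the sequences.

3

Pairwise Hamming distances:
  MRSA243 vs MRSA292: 6
  MRSA243 vs MRSA328: 3
  MRSA243 vs MRSA320: 9
  MRSA292 vs MRSA328: 9
  MRSA292 vs MRSA320: 13
  MRSA328 vs MRSA320: 11
The smallest is 3, between MRSA243 and MRSA328.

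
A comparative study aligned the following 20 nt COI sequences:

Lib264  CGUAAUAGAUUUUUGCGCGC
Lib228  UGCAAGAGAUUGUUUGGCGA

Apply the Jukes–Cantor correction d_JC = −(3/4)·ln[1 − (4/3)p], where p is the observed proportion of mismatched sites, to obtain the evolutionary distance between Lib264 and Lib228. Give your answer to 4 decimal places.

0.4715

Mismatches occur at site 1 (C/U), site 3 (U/C), site 6 (U/G), site 12 (U/G), site 15 (G/U), site 16 (C/G), site 20 (C/A).
p = 7/20 = 0.350000.
d = −0.75 · ln(1 − (4/3)·0.350000) = −0.75 · ln(0.533333) = −0.75 · (-0.628609) = 0.4715.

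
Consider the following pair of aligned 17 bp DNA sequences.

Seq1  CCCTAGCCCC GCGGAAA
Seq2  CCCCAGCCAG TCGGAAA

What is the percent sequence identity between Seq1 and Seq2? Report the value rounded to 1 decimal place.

76.5%

Mismatches occur at site 4 (T/C), site 9 (C/A), site 10 (C/G), site 11 (G/T).
13 of the 17 sites match, so the percent identity is 13/17 × 100 = 76.5%.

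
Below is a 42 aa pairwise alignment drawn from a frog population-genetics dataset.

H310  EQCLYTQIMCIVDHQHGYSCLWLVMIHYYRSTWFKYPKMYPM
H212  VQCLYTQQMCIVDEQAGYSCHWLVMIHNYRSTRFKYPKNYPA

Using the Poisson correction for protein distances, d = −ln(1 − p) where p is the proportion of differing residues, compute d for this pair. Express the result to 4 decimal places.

0.2412

Differing sites — 1:E/V; 8:I/Q; 14:H/E; 16:H/A; 21:L/H; 28:Y/N; 33:W/R; 39:M/N; 42:M/A.
p = 9/42 = 0.214286.
d = −ln(1 − 0.214286) = −ln(0.785714) = 0.2412.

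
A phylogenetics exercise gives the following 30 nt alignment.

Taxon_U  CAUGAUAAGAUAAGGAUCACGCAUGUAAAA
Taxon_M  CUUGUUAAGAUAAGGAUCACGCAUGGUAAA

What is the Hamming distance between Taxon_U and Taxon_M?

Differing sites — 2:A/U; 5:A/U; 26:U/G; 27:A/U.
That gives 4 mismatches out of 30 aligned sites, so the Hamming distance is 4.

4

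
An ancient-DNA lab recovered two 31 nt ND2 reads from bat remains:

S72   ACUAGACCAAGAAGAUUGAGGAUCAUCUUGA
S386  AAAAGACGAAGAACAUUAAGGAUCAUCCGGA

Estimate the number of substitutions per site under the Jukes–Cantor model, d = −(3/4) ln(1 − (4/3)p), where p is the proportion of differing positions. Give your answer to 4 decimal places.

0.2687

Mismatches occur at site 2 (C↔A), site 3 (U↔A), site 8 (C↔G), site 14 (G↔C), site 18 (G↔A), site 28 (U↔C), site 29 (U↔G).
p = 7/31 = 0.225806.
d = −0.75 · ln(1 − (4/3)·0.225806) = −0.75 · ln(0.698925) = −0.75 · (-0.358212) = 0.2687.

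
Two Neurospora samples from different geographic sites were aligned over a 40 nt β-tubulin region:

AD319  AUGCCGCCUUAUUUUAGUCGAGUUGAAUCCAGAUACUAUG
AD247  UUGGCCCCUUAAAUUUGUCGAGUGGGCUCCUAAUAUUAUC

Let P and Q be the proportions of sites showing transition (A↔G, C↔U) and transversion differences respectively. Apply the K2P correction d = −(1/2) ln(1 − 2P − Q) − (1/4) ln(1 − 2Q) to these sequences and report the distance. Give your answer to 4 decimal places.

Differing sites — 1:A/U (Tv); 4:C/G (Tv); 6:G/C (Tv); 12:U/A (Tv); 13:U/A (Tv); 16:A/U (Tv); 24:U/G (Tv); 26:A/G (Ti); 27:A/C (Tv); 31:A/U (Tv); 32:G/A (Ti); 36:C/U (Ti); 40:G/C (Tv).
Of the 13 differences, 3 transitions and 10 transversions over 40 sites: P = 3/40 = 0.075000, Q = 10/40 = 0.250000.
d = −0.5·ln(0.600000) − 0.25·ln(0.500000) = −0.5·(-0.510826) − 0.25·(-0.693147) = 0.4287.

0.4287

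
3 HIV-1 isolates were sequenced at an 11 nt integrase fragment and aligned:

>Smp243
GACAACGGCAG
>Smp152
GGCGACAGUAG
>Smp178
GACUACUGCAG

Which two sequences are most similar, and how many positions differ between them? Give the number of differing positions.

2

Pairwise Hamming distances:
  Smp243 vs Smp152: 4
  Smp243 vs Smp178: 2
  Smp152 vs Smp178: 4
The smallest is 2, between Smp243 and Smp178.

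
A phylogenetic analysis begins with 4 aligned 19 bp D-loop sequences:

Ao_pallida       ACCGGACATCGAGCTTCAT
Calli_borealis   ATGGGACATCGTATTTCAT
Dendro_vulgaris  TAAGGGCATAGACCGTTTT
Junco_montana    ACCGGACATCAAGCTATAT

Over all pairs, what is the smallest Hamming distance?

Pairwise Hamming distances:
  Ao_pallida vs Calli_borealis: 5
  Ao_pallida vs Dendro_vulgaris: 9
  Ao_pallida vs Junco_montana: 3
  Calli_borealis vs Dendro_vulgaris: 11
  Calli_borealis vs Junco_montana: 8
  Dendro_vulgaris vs Junco_montana: 10
The smallest is 3, between Ao_pallida and Junco_montana.

3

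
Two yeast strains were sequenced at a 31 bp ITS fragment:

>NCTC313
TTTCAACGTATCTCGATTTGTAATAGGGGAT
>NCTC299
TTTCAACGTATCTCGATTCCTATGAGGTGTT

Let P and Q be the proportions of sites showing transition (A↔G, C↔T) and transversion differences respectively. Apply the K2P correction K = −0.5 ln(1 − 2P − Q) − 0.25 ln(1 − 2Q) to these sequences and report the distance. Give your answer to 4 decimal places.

Differing sites — 19:T/C (Ti); 20:G/C (Tv); 23:A/T (Tv); 24:T/G (Tv); 28:G/T (Tv); 30:A/T (Tv).
Of the 6 differences, 1 transition and 5 transversions over 31 sites: P = 1/31 = 0.032258, Q = 5/31 = 0.161290.
d = −0.5·ln(0.774194) − 0.25·ln(0.677420) = −0.5·(-0.255933) − 0.25·(-0.389464) = 0.2253.

0.2253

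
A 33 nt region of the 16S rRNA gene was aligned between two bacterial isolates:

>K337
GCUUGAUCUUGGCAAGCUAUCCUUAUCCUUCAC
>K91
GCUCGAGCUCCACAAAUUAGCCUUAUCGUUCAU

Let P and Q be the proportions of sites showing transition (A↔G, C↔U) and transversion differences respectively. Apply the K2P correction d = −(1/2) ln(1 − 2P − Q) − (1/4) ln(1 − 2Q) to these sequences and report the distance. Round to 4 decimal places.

Mismatches occur at site 4 (U→C, transition), site 7 (U→G, transversion), site 10 (U→C, transition), site 11 (G→C, transversion), site 12 (G→A, transition), site 16 (G→A, transition), site 17 (C→U, transition), site 20 (U→G, transversion), site 28 (C→G, transversion), site 33 (C→U, transition).
Of the 10 differences, 6 transitions and 4 transversions over 33 sites: P = 6/33 = 0.181818, Q = 4/33 = 0.121212.
d = −0.5·ln(0.515152) − 0.25·ln(0.757576) = −0.5·(-0.663293) − 0.25·(-0.277631) = 0.4011.

0.4011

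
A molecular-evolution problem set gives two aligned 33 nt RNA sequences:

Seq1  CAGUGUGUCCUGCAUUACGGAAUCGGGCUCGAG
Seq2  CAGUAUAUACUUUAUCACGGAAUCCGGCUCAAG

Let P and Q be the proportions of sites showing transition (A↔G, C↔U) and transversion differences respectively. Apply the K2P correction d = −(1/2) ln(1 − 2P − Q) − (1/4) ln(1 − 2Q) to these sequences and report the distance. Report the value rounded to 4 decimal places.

0.3006

The sequences differ at positions 5 (G/A, transition), 7 (G/A, transition), 9 (C/A, transversion), 12 (G/U, transversion), 13 (C/U, transition), 16 (U/C, transition), 25 (G/C, transversion), 31 (G/A, transition).
Of the 8 differences, 5 transitions and 3 transversions over 33 sites: P = 5/33 = 0.151515, Q = 3/33 = 0.090909.
d = −0.5·ln(0.606061) − 0.25·ln(0.818182) = −0.5·(-0.500775) − 0.25·(-0.200670) = 0.3006.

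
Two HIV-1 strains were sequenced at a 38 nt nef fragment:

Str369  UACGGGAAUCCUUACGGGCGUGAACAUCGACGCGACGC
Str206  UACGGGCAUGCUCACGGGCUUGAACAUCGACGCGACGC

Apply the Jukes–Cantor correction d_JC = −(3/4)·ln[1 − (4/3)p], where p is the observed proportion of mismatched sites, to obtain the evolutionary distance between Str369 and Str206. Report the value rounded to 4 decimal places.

The sequences differ at positions 7 (A/C), 10 (C/G), 13 (U/C), 20 (G/U).
p = 4/38 = 0.105263.
d = −0.75 · ln(1 − (4/3)·0.105263) = −0.75 · ln(0.859649) = −0.75 · (-0.151231) = 0.1134.

0.1134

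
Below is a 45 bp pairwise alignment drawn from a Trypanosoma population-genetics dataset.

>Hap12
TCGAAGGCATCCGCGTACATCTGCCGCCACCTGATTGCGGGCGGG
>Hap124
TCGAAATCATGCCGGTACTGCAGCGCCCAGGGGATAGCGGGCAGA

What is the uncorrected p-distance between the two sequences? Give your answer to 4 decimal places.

0.3556

Differing sites — 6:G/A; 7:G/T; 11:C/G; 13:G/C; 14:C/G; 19:A/T; 20:T/G; 22:T/A; 25:C/G; 26:G/C; 30:C/G; 31:C/G; 32:T/G; 36:T/A; 43:G/A; 45:G/A.
There are 16 differences over 45 sites, so p = 16/45 = 0.3556.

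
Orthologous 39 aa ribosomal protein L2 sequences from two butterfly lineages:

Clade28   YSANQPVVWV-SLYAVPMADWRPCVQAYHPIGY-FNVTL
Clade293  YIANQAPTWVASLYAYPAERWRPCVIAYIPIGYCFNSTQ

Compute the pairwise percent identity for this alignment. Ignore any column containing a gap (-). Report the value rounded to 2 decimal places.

Excluding the 2 gap columns leaves 37 comparable sites.
Differing sites — 2:S/I; 6:P/A; 7:V/P; 8:V/T; 16:V/Y; 18:M/A; 19:A/E; 20:D/R; 26:Q/I; 29:H/I; 37:V/S; 39:L/Q.
25 of the 37 comparable sites match, so the percent identity is 25/37 × 100 = 67.57%.

67.57%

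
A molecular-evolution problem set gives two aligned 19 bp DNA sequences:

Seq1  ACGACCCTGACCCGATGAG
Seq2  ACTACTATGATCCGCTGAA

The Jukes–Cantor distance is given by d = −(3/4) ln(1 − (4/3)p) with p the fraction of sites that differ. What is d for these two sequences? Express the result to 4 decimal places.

The sequences differ at positions 3 (G/T), 6 (C/T), 7 (C/A), 11 (C/T), 15 (A/C), 19 (G/A).
p = 6/19 = 0.315789.
d = −0.75 · ln(1 − (4/3)·0.315789) = −0.75 · ln(0.578948) = −0.75 · (-0.546543) = 0.4099.

0.4099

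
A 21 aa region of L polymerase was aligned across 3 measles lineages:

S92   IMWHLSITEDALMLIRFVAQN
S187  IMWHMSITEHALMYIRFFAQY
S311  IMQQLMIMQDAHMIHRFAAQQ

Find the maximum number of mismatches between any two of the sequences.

Pairwise Hamming distances:
  S92 vs S187: 5
  S92 vs S311: 10
  S187 vs S311: 12
The largest is 12, between S187 and S311.

12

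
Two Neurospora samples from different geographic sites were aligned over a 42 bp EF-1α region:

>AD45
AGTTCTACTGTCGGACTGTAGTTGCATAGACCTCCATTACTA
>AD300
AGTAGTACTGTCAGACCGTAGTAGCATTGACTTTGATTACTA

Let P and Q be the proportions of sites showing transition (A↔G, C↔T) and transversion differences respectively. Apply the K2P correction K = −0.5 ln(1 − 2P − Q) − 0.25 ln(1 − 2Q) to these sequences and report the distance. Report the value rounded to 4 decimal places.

0.2532

The sequences differ at positions 4 (T/A, transversion), 5 (C/G, transversion), 13 (G/A, transition), 17 (T/C, transition), 23 (T/A, transversion), 28 (A/T, transversion), 32 (C/T, transition), 34 (C/T, transition), 35 (C/G, transversion).
Of the 9 differences, 4 transitions and 5 transversions over 42 sites: P = 4/42 = 0.095238, Q = 5/42 = 0.119048.
d = −0.5·ln(0.690476) − 0.25·ln(0.761904) = −0.5·(-0.370374) − 0.25·(-0.271935) = 0.2532.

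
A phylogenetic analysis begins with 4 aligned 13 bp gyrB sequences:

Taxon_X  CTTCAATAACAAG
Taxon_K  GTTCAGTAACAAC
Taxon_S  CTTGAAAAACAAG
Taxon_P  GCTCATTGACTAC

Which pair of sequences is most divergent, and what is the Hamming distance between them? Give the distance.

8

Pairwise Hamming distances:
  Taxon_X vs Taxon_K: 3
  Taxon_X vs Taxon_S: 2
  Taxon_X vs Taxon_P: 6
  Taxon_K vs Taxon_S: 5
  Taxon_K vs Taxon_P: 4
  Taxon_S vs Taxon_P: 8
The largest is 8, between Taxon_S and Taxon_P.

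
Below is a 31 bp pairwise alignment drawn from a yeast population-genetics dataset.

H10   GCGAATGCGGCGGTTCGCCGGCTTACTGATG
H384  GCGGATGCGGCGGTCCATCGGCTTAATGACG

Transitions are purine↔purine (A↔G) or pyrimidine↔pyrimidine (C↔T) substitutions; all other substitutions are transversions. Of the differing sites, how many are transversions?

Mismatches occur at site 4 (A/G, transition), site 15 (T/C, transition), site 17 (G/A, transition), site 18 (C/T, transition), site 26 (C/A, transversion), site 30 (T/C, transition).
Of the 6 differences, 5 transitions and 1 transversion, so the answer is 1.

1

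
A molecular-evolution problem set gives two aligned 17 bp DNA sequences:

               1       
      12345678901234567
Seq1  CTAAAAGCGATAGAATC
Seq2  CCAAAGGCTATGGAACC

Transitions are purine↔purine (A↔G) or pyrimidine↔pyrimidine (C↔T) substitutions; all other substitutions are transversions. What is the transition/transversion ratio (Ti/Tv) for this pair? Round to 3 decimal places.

4.000

Mismatches occur at site 2 (T↔C, transition), site 6 (A↔G, transition), site 9 (G↔T, transversion), site 12 (A↔G, transition), site 16 (T↔C, transition).
Of the 5 differences, 4 transitions and 1 transversion, so Ti/Tv = 4/1 = 4.000.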